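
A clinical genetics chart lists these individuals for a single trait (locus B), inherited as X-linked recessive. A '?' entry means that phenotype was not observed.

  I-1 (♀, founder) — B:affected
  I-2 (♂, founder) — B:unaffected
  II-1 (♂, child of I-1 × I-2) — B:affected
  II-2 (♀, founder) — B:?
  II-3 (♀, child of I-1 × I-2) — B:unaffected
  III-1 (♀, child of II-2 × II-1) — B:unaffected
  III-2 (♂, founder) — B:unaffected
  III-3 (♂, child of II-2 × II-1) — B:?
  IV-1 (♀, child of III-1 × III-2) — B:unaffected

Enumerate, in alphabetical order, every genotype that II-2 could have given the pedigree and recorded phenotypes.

B/I-1 aff ·: X^bX^b
B/I-2 un ·: X^BY
B/II-1 aff I-1×I-2: X^bY
B/II-2 ? ·: X^BX^B|X^BX^b
B/II-3 un I-1×I-2: X^BX^b
B/III-1 un II-2×II-1: X^BX^b
B/III-2 un ·: X^BY
B/III-3 ? II-2×II-1: X^BY|X^bY
B/IV-1 un III-1×III-2: X^BX^B|X^BX^b
⇒ B over [I-1,I-2,II-1,II-2,II-3,III-1,III-2,III-3,IV-1]: 6 consistent

II-2 ∈ {X^BX^B, X^BX^b}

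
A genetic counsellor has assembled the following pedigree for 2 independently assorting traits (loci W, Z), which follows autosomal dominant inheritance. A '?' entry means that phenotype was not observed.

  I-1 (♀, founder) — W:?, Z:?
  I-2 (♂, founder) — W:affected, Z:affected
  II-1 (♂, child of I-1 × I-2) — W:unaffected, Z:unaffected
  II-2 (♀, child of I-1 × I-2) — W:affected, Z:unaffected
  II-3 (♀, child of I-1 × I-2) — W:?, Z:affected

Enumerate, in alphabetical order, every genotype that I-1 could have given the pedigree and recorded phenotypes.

W/I-1 ? ·: ww|Ww
W/I-2 aff ·: Ww
W/II-1 un I-1×I-2: ww
W/II-2 aff I-1×I-2: Ww|WW
W/II-3 ? I-1×I-2: ww|Ww|WW
⇒ W over [I-1,I-2,II-1,II-2,II-3]: 8 consistent
Z/I-1 ? ·: zz|Zz
Z/I-2 aff ·: Zz
Z/II-1 un I-1×I-2: zz
Z/II-2 un I-1×I-2: zz
Z/II-3 aff I-1×I-2: Zz|ZZ
⇒ Z over [I-1,I-2,II-1,II-2,II-3]: 3 consistent

I-1 ∈ {Ww Zz, Ww zz, ww Zz, ww zz}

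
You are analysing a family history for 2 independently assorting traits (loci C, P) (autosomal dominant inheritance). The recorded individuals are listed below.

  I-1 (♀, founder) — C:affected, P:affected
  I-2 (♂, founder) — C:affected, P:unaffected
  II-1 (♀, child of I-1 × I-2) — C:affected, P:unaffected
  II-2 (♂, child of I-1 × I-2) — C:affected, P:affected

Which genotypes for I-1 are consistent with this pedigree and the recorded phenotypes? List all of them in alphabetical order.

I-1 ∈ {CC Pp, Cc Pp}

C/I-1 aff ·: Cc|CC
C/I-2 aff ·: Cc|CC
C/II-1 aff I-1×I-2: Cc|CC
C/II-2 aff I-1×I-2: Cc|CC
⇒ C over [I-1,I-2,II-1,II-2]: 13 consistent
P/I-1 aff ·: Pp
P/I-2 un ·: pp
P/II-1 un I-1×I-2: pp
P/II-2 aff I-1×I-2: Pp
⇒ P over [I-1,I-2,II-1,II-2]: 1 consistent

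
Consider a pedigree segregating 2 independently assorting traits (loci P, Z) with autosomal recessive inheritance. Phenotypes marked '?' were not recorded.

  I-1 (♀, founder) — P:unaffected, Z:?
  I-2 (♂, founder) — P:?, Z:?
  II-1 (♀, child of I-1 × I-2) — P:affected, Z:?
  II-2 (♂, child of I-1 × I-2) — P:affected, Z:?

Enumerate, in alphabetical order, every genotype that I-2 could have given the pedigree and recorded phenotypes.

I-2 ∈ {Pp ZZ, Pp Zz, Pp zz, pp ZZ, pp Zz, pp zz}

P/I-1 un ·: Pp
P/I-2 ? ·: Pp|pp
P/II-1 aff I-1×I-2: pp
P/II-2 aff I-1×I-2: pp
⇒ P over [I-1,I-2,II-1,II-2]: 2 consistent
Z/I-1 ? ·: ZZ|Zz|zz
Z/I-2 ? ·: ZZ|Zz|zz
Z/II-1 ? I-1×I-2: ZZ|Zz|zz
Z/II-2 ? I-1×I-2: ZZ|Zz|zz
⇒ Z over [I-1,I-2,II-1,II-2]: 29 consistent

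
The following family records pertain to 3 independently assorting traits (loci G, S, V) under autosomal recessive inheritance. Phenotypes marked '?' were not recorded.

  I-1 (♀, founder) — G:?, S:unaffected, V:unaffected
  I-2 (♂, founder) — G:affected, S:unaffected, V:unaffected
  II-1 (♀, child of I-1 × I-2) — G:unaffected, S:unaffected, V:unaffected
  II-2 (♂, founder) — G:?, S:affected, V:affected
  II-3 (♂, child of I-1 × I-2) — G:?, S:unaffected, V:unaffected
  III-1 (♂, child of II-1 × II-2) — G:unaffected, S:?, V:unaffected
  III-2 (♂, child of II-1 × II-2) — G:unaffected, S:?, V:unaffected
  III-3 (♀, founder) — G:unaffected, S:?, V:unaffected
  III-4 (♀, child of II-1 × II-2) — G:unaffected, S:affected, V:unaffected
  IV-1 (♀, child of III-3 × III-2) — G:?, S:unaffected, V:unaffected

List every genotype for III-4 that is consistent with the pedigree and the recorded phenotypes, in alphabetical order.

G/I-1 ? ·: GG|Gg
G/I-2 aff ·: gg
G/II-1 un I-1×I-2: Gg
G/II-2 ? ·: GG|Gg|gg
G/II-3 ? I-1×I-2: Gg|gg
G/III-1 un II-1×II-2: GG|Gg
G/III-2 un II-1×II-2: GG|Gg
G/III-3 un ·: GG|Gg
G/III-4 un II-1×II-2: GG|Gg
G/IV-1 ? III-3×III-2: GG|Gg|gg
⇒ G over [I-1,I-2,II-1,II-2,II-3,III-1,III-2,III-3,III-4,IV-1]: 207 consistent
S/I-1 un ·: SS|Ss
S/I-2 un ·: SS|Ss
S/II-1 un I-1×I-2: Ss
S/II-2 aff ·: ss
S/II-3 un I-1×I-2: SS|Ss
S/III-1 ? II-1×II-2: Ss|ss
S/III-2 ? II-1×II-2: Ss|ss
S/III-3 ? ·: SS|Ss|ss
S/III-4 aff II-1×II-2: ss
S/IV-1 un III-3×III-2: SS|Ss
⇒ S over [I-1,I-2,II-1,II-2,II-3,III-1,III-2,III-3,III-4,IV-1]: 84 consistent
V/I-1 un ·: VV|Vv
V/I-2 un ·: VV|Vv
V/II-1 un I-1×I-2: VV|Vv
V/II-2 aff ·: vv
V/II-3 un I-1×I-2: VV|Vv
V/III-1 un II-1×II-2: Vv
V/III-2 un II-1×II-2: Vv
V/III-3 un ·: VV|Vv
V/III-4 un II-1×II-2: Vv
V/IV-1 un III-3×III-2: VV|Vv
⇒ V over [I-1,I-2,II-1,II-2,II-3,III-1,III-2,III-3,III-4,IV-1]: 52 consistent

III-4 ∈ {GG ss Vv, Gg ss Vv}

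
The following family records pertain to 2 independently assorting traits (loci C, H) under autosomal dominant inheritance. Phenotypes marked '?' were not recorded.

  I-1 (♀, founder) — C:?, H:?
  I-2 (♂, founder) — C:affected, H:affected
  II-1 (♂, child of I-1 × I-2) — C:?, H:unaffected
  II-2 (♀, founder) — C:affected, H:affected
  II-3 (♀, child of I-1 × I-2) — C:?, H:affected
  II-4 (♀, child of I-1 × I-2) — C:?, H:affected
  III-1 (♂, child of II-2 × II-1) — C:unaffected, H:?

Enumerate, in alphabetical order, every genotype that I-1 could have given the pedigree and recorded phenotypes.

I-1 ∈ {CC Hh, CC hh, Cc Hh, Cc hh, cc Hh, cc hh}

C/I-1 ? ·: cc|Cc|CC
C/I-2 aff ·: Cc|CC
C/II-1 ? I-1×I-2: cc|Cc
C/II-2 aff ·: Cc
C/II-3 ? I-1×I-2: cc|Cc|CC
C/II-4 ? I-1×I-2: cc|Cc|CC
C/III-1 un II-2×II-1: cc
⇒ C over [I-1,I-2,II-1,II-2,II-3,II-4,III-1]: 35 consistent
H/I-1 ? ·: hh|Hh
H/I-2 aff ·: Hh
H/II-1 un I-1×I-2: hh
H/II-2 aff ·: Hh|HH
H/II-3 aff I-1×I-2: Hh|HH
H/II-4 aff I-1×I-2: Hh|HH
H/III-1 ? II-2×II-1: hh|Hh
⇒ H over [I-1,I-2,II-1,II-2,II-3,II-4,III-1]: 15 consistent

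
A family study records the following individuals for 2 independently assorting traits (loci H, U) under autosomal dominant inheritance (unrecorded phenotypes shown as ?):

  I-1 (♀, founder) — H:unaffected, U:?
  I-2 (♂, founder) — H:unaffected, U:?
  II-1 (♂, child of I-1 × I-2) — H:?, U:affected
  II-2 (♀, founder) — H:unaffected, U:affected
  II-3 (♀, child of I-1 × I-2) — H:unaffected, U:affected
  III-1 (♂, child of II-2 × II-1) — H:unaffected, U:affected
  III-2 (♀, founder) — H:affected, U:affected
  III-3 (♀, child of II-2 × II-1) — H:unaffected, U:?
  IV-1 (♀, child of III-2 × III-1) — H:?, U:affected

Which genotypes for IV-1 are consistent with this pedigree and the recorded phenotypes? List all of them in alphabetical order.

H/I-1 un ·: hh
H/I-2 un ·: hh
H/II-1 ? I-1×I-2: hh
H/II-2 un ·: hh
H/II-3 un I-1×I-2: hh
H/III-1 un II-2×II-1: hh
H/III-2 aff ·: Hh|HH
H/III-3 un II-2×II-1: hh
H/IV-1 ? III-2×III-1: hh|Hh
⇒ H over [I-1,I-2,II-1,II-2,II-3,III-1,III-2,III-3,IV-1]: 3 consistent
U/I-1 ? ·: uu|Uu|UU
U/I-2 ? ·: uu|Uu|UU
U/II-1 aff I-1×I-2: Uu|UU
U/II-2 aff ·: Uu|UU
U/II-3 aff I-1×I-2: Uu|UU
U/III-1 aff II-2×II-1: Uu|UU
U/III-2 aff ·: Uu|UU
U/III-3 ? II-2×II-1: uu|Uu|UU
U/IV-1 aff III-2×III-1: Uu|UU
⇒ U over [I-1,I-2,II-1,II-2,II-3,III-1,III-2,III-3,IV-1]: 469 consistent

IV-1 ∈ {Hh UU, Hh Uu, hh UU, hh Uu}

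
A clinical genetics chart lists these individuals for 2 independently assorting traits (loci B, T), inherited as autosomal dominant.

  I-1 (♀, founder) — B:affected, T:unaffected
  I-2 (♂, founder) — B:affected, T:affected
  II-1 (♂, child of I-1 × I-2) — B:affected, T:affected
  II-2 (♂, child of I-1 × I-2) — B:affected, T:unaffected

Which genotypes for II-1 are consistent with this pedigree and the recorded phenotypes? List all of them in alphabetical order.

B/I-1 aff ·: Bb|BB
B/I-2 aff ·: Bb|BB
B/II-1 aff I-1×I-2: Bb|BB
B/II-2 aff I-1×I-2: Bb|BB
⇒ B over [I-1,I-2,II-1,II-2]: 13 consistent
T/I-1 un ·: tt
T/I-2 aff ·: Tt
T/II-1 aff I-1×I-2: Tt
T/II-2 un I-1×I-2: tt
⇒ T over [I-1,I-2,II-1,II-2]: 1 consistent

II-1 ∈ {BB Tt, Bb Tt}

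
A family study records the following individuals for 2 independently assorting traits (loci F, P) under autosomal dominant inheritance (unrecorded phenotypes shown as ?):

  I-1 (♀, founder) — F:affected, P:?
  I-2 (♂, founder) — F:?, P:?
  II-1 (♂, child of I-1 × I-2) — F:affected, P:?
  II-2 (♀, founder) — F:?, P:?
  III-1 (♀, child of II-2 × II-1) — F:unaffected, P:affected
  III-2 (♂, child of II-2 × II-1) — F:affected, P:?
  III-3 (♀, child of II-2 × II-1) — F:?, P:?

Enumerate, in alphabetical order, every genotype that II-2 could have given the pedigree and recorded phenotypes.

F/I-1 aff ·: Ff|FF
F/I-2 ? ·: ff|Ff|FF
F/II-1 aff I-1×I-2: Ff
F/II-2 ? ·: ff|Ff
F/III-1 un II-2×II-1: ff
F/III-2 aff II-2×II-1: Ff|FF
F/III-3 ? II-2×II-1: ff|Ff|FF
⇒ F over [I-1,I-2,II-1,II-2,III-1,III-2,III-3]: 40 consistent
P/I-1 ? ·: pp|Pp|PP
P/I-2 ? ·: pp|Pp|PP
P/II-1 ? I-1×I-2: pp|Pp|PP
P/II-2 ? ·: pp|Pp|PP
P/III-1 aff II-2×II-1: Pp|PP
P/III-2 ? II-2×II-1: pp|Pp|PP
P/III-3 ? II-2×II-1: pp|Pp|PP
⇒ P over [I-1,I-2,II-1,II-2,III-1,III-2,III-3]: 270 consistent

II-2 ∈ {Ff PP, Ff Pp, Ff pp, ff PP, ff Pp, ff pp}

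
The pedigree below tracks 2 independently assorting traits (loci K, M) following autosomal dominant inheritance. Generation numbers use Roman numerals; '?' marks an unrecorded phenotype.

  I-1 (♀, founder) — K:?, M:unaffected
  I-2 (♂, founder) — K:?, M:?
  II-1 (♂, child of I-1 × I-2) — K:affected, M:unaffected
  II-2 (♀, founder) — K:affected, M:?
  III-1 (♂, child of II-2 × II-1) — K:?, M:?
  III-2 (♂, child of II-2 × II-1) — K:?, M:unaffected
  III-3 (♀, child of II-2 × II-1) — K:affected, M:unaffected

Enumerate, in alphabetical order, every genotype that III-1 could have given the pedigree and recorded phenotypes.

III-1 ∈ {KK Mm, KK mm, Kk Mm, Kk mm, kk Mm, kk mm}

K/I-1 ? ·: kk|Kk|KK
K/I-2 ? ·: kk|Kk|KK
K/II-1 aff I-1×I-2: Kk|KK
K/II-2 aff ·: Kk|KK
K/III-1 ? II-2×II-1: kk|Kk|KK
K/III-2 ? II-2×II-1: kk|Kk|KK
K/III-3 aff II-2×II-1: Kk|KK
⇒ K over [I-1,I-2,II-1,II-2,III-1,III-2,III-3]: 218 consistent
M/I-1 un ·: mm
M/I-2 ? ·: mm|Mm
M/II-1 un I-1×I-2: mm
M/II-2 ? ·: mm|Mm
M/III-1 ? II-2×II-1: mm|Mm
M/III-2 un II-2×II-1: mm
M/III-3 un II-2×II-1: mm
⇒ M over [I-1,I-2,II-1,II-2,III-1,III-2,III-3]: 6 consistent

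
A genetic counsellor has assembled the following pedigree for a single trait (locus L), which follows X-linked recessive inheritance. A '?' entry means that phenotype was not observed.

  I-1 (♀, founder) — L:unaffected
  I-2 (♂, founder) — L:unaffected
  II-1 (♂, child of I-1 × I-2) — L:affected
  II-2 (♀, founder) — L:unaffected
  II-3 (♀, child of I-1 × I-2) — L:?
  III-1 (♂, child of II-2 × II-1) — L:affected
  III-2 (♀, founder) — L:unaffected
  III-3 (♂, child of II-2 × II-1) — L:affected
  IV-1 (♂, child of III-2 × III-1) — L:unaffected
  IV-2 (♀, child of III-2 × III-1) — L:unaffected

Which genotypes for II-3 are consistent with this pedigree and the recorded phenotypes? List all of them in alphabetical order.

II-3 ∈ {X^LX^L, X^LX^l}

L/I-1 un ·: X^LX^l
L/I-2 un ·: X^LY
L/II-1 aff I-1×I-2: X^lY
L/II-2 un ·: X^LX^l
L/II-3 ? I-1×I-2: X^LX^L|X^LX^l
L/III-1 aff II-2×II-1: X^lY
L/III-2 un ·: X^LX^L|X^LX^l
L/III-3 aff II-2×II-1: X^lY
L/IV-1 un III-2×III-1: X^LY
L/IV-2 un III-2×III-1: X^LX^l
⇒ L over [I-1,I-2,II-1,II-2,II-3,III-1,III-2,III-3,IV-1,IV-2]: 4 consistent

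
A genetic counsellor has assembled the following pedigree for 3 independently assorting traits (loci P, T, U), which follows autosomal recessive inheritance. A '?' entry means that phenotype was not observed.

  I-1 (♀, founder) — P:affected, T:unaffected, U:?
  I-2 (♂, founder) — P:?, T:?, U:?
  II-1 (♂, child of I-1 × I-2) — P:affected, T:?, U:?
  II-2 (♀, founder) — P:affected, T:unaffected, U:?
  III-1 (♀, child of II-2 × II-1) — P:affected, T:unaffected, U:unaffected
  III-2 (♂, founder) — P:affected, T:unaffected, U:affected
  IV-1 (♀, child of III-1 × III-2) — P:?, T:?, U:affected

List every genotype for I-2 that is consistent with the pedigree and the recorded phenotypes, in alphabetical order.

P/I-1 aff ·: pp
P/I-2 ? ·: Pp|pp
P/II-1 aff I-1×I-2: pp
P/II-2 aff ·: pp
P/III-1 aff II-2×II-1: pp
P/III-2 aff ·: pp
P/IV-1 ? III-1×III-2: pp
⇒ P over [I-1,I-2,II-1,II-2,III-1,III-2,IV-1]: 2 consistent
T/I-1 un ·: TT|Tt
T/I-2 ? ·: TT|Tt|tt
T/II-1 ? I-1×I-2: TT|Tt|tt
T/II-2 un ·: TT|Tt
T/III-1 un II-2×II-1: TT|Tt
T/III-2 un ·: TT|Tt
T/IV-1 ? III-1×III-2: TT|Tt|tt
⇒ T over [I-1,I-2,II-1,II-2,III-1,III-2,IV-1]: 144 consistent
U/I-1 ? ·: UU|Uu|uu
U/I-2 ? ·: UU|Uu|uu
U/II-1 ? I-1×I-2: UU|Uu|uu
U/II-2 ? ·: UU|Uu|uu
U/III-1 un II-2×II-1: Uu
U/III-2 aff ·: uu
U/IV-1 aff III-1×III-2: uu
⇒ U over [I-1,I-2,II-1,II-2,III-1,III-2,IV-1]: 37 consistent

I-2 ∈ {Pp TT UU, Pp TT Uu, Pp TT uu, Pp Tt UU, Pp Tt Uu, Pp Tt uu, Pp tt UU, Pp tt Uu, Pp tt uu, pp TT UU, pp TT Uu, pp TT uu, pp Tt UU, pp Tt Uu, pp Tt uu, pp tt UU, pp tt Uu, pp tt uu}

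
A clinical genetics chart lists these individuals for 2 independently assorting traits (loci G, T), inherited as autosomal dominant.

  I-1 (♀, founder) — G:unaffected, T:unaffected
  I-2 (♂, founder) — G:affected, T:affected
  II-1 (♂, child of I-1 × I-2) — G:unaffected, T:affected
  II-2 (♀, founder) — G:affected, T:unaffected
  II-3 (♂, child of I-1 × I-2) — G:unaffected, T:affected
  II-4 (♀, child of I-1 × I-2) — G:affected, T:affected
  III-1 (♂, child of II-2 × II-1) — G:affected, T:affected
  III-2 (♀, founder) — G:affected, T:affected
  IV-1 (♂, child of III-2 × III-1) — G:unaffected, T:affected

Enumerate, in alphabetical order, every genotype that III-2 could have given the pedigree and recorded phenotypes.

G/I-1 un ·: gg
G/I-2 aff ·: Gg
G/II-1 un I-1×I-2: gg
G/II-2 aff ·: Gg|GG
G/II-3 un I-1×I-2: gg
G/II-4 aff I-1×I-2: Gg
G/III-1 aff II-2×II-1: Gg
G/III-2 aff ·: Gg
G/IV-1 un III-2×III-1: gg
⇒ G over [I-1,I-2,II-1,II-2,II-3,II-4,III-1,III-2,IV-1]: 2 consistent
T/I-1 un ·: tt
T/I-2 aff ·: Tt|TT
T/II-1 aff I-1×I-2: Tt
T/II-2 un ·: tt
T/II-3 aff I-1×I-2: Tt
T/II-4 aff I-1×I-2: Tt
T/III-1 aff II-2×II-1: Tt
T/III-2 aff ·: Tt|TT
T/IV-1 aff III-2×III-1: Tt|TT
⇒ T over [I-1,I-2,II-1,II-2,II-3,II-4,III-1,III-2,IV-1]: 8 consistent

III-2 ∈ {Gg TT, Gg Tt}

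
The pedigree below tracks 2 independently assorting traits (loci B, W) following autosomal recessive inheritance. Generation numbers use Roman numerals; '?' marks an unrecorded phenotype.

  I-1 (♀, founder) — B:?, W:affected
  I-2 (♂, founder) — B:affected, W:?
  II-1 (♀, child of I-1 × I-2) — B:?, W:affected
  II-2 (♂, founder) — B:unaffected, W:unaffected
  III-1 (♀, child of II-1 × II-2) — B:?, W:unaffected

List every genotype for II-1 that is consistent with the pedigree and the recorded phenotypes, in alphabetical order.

B/I-1 ? ·: BB|Bb|bb
B/I-2 aff ·: bb
B/II-1 ? I-1×I-2: Bb|bb
B/II-2 un ·: BB|Bb
B/III-1 ? II-1×II-2: BB|Bb|bb
⇒ B over [I-1,I-2,II-1,II-2,III-1]: 16 consistent
W/I-1 aff ·: ww
W/I-2 ? ·: Ww|ww
W/II-1 aff I-1×I-2: ww
W/II-2 un ·: WW|Ww
W/III-1 un II-1×II-2: Ww
⇒ W over [I-1,I-2,II-1,II-2,III-1]: 4 consistent

II-1 ∈ {Bb ww, bb ww}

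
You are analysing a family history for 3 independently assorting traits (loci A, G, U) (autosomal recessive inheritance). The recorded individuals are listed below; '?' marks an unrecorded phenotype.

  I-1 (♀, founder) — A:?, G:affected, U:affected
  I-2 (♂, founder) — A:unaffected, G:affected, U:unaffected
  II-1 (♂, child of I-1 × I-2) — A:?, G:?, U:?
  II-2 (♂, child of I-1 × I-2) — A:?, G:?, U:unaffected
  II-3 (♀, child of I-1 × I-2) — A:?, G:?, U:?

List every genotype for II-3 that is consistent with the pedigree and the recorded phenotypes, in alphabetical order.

II-3 ∈ {AA gg Uu, AA gg uu, Aa gg Uu, Aa gg uu, aa gg Uu, aa gg uu}

A/I-1 ? ·: AA|Aa|aa
A/I-2 un ·: AA|Aa
A/II-1 ? I-1×I-2: AA|Aa|aa
A/II-2 ? I-1×I-2: AA|Aa|aa
A/II-3 ? I-1×I-2: AA|Aa|aa
⇒ A over [I-1,I-2,II-1,II-2,II-3]: 53 consistent
G/I-1 aff ·: gg
G/I-2 aff ·: gg
G/II-1 ? I-1×I-2: gg
G/II-2 ? I-1×I-2: gg
G/II-3 ? I-1×I-2: gg
⇒ G over [I-1,I-2,II-1,II-2,II-3]: 1 consistent
U/I-1 aff ·: uu
U/I-2 un ·: UU|Uu
U/II-1 ? I-1×I-2: Uu|uu
U/II-2 un I-1×I-2: Uu
U/II-3 ? I-1×I-2: Uu|uu
⇒ U over [I-1,I-2,II-1,II-2,II-3]: 5 consistent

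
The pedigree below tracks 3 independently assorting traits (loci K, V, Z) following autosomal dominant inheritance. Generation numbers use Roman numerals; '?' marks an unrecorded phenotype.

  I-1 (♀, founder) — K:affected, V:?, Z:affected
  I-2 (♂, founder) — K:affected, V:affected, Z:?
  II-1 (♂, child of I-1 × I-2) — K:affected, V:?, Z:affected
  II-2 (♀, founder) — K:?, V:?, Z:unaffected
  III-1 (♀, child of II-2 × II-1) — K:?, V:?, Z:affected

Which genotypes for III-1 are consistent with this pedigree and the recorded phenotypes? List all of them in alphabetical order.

K/I-1 aff ·: Kk|KK
K/I-2 aff ·: Kk|KK
K/II-1 aff I-1×I-2: Kk|KK
K/II-2 ? ·: kk|Kk|KK
K/III-1 ? II-2×II-1: kk|Kk|KK
⇒ K over [I-1,I-2,II-1,II-2,III-1]: 37 consistent
V/I-1 ? ·: vv|Vv|VV
V/I-2 aff ·: Vv|VV
V/II-1 ? I-1×I-2: vv|Vv|VV
V/II-2 ? ·: vv|Vv|VV
V/III-1 ? II-2×II-1: vv|Vv|VV
⇒ V over [I-1,I-2,II-1,II-2,III-1]: 59 consistent
Z/I-1 aff ·: Zz|ZZ
Z/I-2 ? ·: zz|Zz|ZZ
Z/II-1 aff I-1×I-2: Zz|ZZ
Z/II-2 un ·: zz
Z/III-1 aff II-2×II-1: Zz
⇒ Z over [I-1,I-2,II-1,II-2,III-1]: 9 consistent

III-1 ∈ {KK VV Zz, KK Vv Zz, KK vv Zz, Kk VV Zz, Kk Vv Zz, Kk vv Zz, kk VV Zz, kk Vv Zz, kk vv Zz}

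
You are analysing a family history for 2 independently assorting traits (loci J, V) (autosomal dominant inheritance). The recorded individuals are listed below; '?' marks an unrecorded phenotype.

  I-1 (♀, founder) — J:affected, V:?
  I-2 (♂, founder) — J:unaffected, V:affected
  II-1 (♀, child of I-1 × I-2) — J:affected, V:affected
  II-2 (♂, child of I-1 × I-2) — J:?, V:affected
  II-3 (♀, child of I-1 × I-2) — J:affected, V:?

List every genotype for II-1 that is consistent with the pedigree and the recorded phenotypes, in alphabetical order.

J/I-1 aff ·: Jj|JJ
J/I-2 un ·: jj
J/II-1 aff I-1×I-2: Jj
J/II-2 ? I-1×I-2: jj|Jj
J/II-3 aff I-1×I-2: Jj
⇒ J over [I-1,I-2,II-1,II-2,II-3]: 3 consistent
V/I-1 ? ·: vv|Vv|VV
V/I-2 aff ·: Vv|VV
V/II-1 aff I-1×I-2: Vv|VV
V/II-2 aff I-1×I-2: Vv|VV
V/II-3 ? I-1×I-2: vv|Vv|VV
⇒ V over [I-1,I-2,II-1,II-2,II-3]: 32 consistent

II-1 ∈ {Jj VV, Jj Vv}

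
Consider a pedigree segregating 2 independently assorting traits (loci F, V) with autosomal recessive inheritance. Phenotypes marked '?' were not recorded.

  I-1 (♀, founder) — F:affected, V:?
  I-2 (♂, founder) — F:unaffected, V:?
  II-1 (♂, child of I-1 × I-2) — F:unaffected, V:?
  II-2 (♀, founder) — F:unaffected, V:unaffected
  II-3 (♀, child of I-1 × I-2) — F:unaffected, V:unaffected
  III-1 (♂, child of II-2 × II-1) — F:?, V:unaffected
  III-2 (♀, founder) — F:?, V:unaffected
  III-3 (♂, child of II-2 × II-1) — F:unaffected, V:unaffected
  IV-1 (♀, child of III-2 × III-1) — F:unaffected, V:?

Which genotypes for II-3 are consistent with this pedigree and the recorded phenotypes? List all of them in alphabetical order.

F/I-1 aff ·: ff
F/I-2 un ·: FF|Ff
F/II-1 un I-1×I-2: Ff
F/II-2 un ·: FF|Ff
F/II-3 un I-1×I-2: Ff
F/III-1 ? II-2×II-1: FF|Ff|ff
F/III-2 ? ·: FF|Ff|ff
F/III-3 un II-2×II-1: FF|Ff
F/IV-1 un III-2×III-1: FF|Ff
⇒ F over [I-1,I-2,II-1,II-2,II-3,III-1,III-2,III-3,IV-1]: 80 consistent
V/I-1 ? ·: VV|Vv|vv
V/I-2 ? ·: VV|Vv|vv
V/II-1 ? I-1×I-2: VV|Vv|vv
V/II-2 un ·: VV|Vv
V/II-3 un I-1×I-2: VV|Vv
V/III-1 un II-2×II-1: VV|Vv
V/III-2 un ·: VV|Vv
V/III-3 un II-2×II-1: VV|Vv
V/IV-1 ? III-2×III-1: VV|Vv|vv
⇒ V over [I-1,I-2,II-1,II-2,II-3,III-1,III-2,III-3,IV-1]: 493 consistent

II-3 ∈ {Ff VV, Ff Vv}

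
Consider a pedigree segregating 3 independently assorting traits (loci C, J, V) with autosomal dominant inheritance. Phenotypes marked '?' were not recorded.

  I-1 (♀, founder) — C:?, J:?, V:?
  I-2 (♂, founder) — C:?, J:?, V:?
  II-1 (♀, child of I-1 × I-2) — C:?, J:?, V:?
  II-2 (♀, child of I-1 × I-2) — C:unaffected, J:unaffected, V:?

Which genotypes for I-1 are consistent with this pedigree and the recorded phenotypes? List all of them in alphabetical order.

C/I-1 ? ·: cc|Cc
C/I-2 ? ·: cc|Cc
C/II-1 ? I-1×I-2: cc|Cc|CC
C/II-2 un I-1×I-2: cc
⇒ C over [I-1,I-2,II-1,II-2]: 8 consistent
J/I-1 ? ·: jj|Jj
J/I-2 ? ·: jj|Jj
J/II-1 ? I-1×I-2: jj|Jj|JJ
J/II-2 un I-1×I-2: jj
⇒ J over [I-1,I-2,II-1,II-2]: 8 consistent
V/I-1 ? ·: vv|Vv|VV
V/I-2 ? ·: vv|Vv|VV
V/II-1 ? I-1×I-2: vv|Vv|VV
V/II-2 ? I-1×I-2: vv|Vv|VV
⇒ V over [I-1,I-2,II-1,II-2]: 29 consistent

I-1 ∈ {Cc Jj VV, Cc Jj Vv, Cc Jj vv, Cc jj VV, Cc jj Vv, Cc jj vv, cc Jj VV, cc Jj Vv, cc Jj vv, cc jj VV, cc jj Vv, cc jj vv}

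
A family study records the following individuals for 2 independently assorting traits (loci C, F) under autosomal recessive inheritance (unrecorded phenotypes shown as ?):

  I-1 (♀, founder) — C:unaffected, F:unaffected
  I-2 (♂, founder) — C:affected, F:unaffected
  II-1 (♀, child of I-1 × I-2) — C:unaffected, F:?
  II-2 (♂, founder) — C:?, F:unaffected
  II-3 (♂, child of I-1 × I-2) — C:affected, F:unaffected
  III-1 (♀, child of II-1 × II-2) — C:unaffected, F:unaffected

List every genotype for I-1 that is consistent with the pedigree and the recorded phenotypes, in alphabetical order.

I-1 ∈ {Cc FF, Cc Ff}

C/I-1 un ·: Cc
C/I-2 aff ·: cc
C/II-1 un I-1×I-2: Cc
C/II-2 ? ·: CC|Cc|cc
C/II-3 aff I-1×I-2: cc
C/III-1 un II-1×II-2: CC|Cc
⇒ C over [I-1,I-2,II-1,II-2,II-3,III-1]: 5 consistent
F/I-1 un ·: FF|Ff
F/I-2 un ·: FF|Ff
F/II-1 ? I-1×I-2: FF|Ff|ff
F/II-2 un ·: FF|Ff
F/II-3 un I-1×I-2: FF|Ff
F/III-1 un II-1×II-2: FF|Ff
⇒ F over [I-1,I-2,II-1,II-2,II-3,III-1]: 49 consistent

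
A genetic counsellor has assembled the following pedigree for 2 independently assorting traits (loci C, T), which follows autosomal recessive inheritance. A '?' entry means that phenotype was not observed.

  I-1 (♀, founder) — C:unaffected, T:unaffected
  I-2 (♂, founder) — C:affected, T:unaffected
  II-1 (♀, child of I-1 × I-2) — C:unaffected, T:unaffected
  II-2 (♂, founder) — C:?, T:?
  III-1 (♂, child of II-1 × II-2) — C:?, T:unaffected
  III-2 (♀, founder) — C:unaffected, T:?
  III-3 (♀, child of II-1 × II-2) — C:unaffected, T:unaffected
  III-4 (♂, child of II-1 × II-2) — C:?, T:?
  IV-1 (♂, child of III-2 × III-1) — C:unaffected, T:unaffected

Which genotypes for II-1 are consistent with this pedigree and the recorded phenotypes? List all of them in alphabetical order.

C/I-1 un ·: CC|Cc
C/I-2 aff ·: cc
C/II-1 un I-1×I-2: Cc
C/II-2 ? ·: CC|Cc|cc
C/III-1 ? II-1×II-2: CC|Cc|cc
C/III-2 un ·: CC|Cc
C/III-3 un II-1×II-2: CC|Cc
C/III-4 ? II-1×II-2: CC|Cc|cc
C/IV-1 un III-2×III-1: CC|Cc
⇒ C over [I-1,I-2,II-1,II-2,III-1,III-2,III-3,III-4,IV-1]: 188 consistent
T/I-1 un ·: TT|Tt
T/I-2 un ·: TT|Tt
T/II-1 un I-1×I-2: TT|Tt
T/II-2 ? ·: TT|Tt|tt
T/III-1 un II-1×II-2: TT|Tt
T/III-2 ? ·: TT|Tt|tt
T/III-3 un II-1×II-2: TT|Tt
T/III-4 ? II-1×II-2: TT|Tt|tt
T/IV-1 un III-2×III-1: TT|Tt
⇒ T over [I-1,I-2,II-1,II-2,III-1,III-2,III-3,III-4,IV-1]: 480 consistent

II-1 ∈ {Cc TT, Cc Tt}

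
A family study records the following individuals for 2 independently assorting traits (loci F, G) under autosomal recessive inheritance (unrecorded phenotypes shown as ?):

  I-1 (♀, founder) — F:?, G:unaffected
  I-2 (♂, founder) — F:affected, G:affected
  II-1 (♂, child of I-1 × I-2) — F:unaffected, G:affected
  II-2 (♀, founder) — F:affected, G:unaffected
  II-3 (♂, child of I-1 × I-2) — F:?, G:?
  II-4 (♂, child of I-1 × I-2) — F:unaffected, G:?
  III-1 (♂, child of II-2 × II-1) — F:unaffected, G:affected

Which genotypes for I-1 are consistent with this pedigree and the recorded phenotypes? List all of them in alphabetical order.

F/I-1 ? ·: FF|Ff
F/I-2 aff ·: ff
F/II-1 un I-1×I-2: Ff
F/II-2 aff ·: ff
F/II-3 ? I-1×I-2: Ff|ff
F/II-4 un I-1×I-2: Ff
F/III-1 un II-2×II-1: Ff
⇒ F over [I-1,I-2,II-1,II-2,II-3,II-4,III-1]: 3 consistent
G/I-1 un ·: Gg
G/I-2 aff ·: gg
G/II-1 aff I-1×I-2: gg
G/II-2 un ·: Gg
G/II-3 ? I-1×I-2: Gg|gg
G/II-4 ? I-1×I-2: Gg|gg
G/III-1 aff II-2×II-1: gg
⇒ G over [I-1,I-2,II-1,II-2,II-3,II-4,III-1]: 4 consistent

I-1 ∈ {FF Gg, Ff Gg}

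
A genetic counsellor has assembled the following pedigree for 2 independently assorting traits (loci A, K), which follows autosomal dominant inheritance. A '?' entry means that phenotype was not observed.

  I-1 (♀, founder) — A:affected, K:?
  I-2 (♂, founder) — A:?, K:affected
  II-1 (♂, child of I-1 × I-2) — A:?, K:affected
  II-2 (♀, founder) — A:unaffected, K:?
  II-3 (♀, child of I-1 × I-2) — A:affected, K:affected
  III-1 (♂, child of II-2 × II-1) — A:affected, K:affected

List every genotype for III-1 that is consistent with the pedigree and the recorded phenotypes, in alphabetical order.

III-1 ∈ {Aa KK, Aa Kk}

A/I-1 aff ·: Aa|AA
A/I-2 ? ·: aa|Aa|AA
A/II-1 ? I-1×I-2: Aa|AA
A/II-2 un ·: aa
A/II-3 aff I-1×I-2: Aa|AA
A/III-1 aff II-2×II-1: Aa
⇒ A over [I-1,I-2,II-1,II-2,II-3,III-1]: 15 consistent
K/I-1 ? ·: kk|Kk|KK
K/I-2 aff ·: Kk|KK
K/II-1 aff I-1×I-2: Kk|KK
K/II-2 ? ·: kk|Kk|KK
K/II-3 aff I-1×I-2: Kk|KK
K/III-1 aff II-2×II-1: Kk|KK
⇒ K over [I-1,I-2,II-1,II-2,II-3,III-1]: 68 consistent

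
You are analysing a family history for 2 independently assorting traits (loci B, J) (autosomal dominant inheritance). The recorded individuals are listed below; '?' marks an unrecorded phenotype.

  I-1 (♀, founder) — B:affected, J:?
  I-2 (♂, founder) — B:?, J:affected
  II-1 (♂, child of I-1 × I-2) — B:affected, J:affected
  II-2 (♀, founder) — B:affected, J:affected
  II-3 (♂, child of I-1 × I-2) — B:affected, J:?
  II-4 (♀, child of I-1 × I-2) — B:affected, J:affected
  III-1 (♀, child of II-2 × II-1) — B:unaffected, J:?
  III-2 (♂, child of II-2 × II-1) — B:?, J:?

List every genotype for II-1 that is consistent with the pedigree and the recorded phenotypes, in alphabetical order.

II-1 ∈ {Bb JJ, Bb Jj}

B/I-1 aff ·: Bb|BB
B/I-2 ? ·: bb|Bb|BB
B/II-1 aff I-1×I-2: Bb
B/II-2 aff ·: Bb
B/II-3 aff I-1×I-2: Bb|BB
B/II-4 aff I-1×I-2: Bb|BB
B/III-1 un II-2×II-1: bb
B/III-2 ? II-2×II-1: bb|Bb|BB
⇒ B over [I-1,I-2,II-1,II-2,II-3,II-4,III-1,III-2]: 42 consistent
J/I-1 ? ·: jj|Jj|JJ
J/I-2 aff ·: Jj|JJ
J/II-1 aff I-1×I-2: Jj|JJ
J/II-2 aff ·: Jj|JJ
J/II-3 ? I-1×I-2: jj|Jj|JJ
J/II-4 aff I-1×I-2: Jj|JJ
J/III-1 ? II-2×II-1: jj|Jj|JJ
J/III-2 ? II-2×II-1: jj|Jj|JJ
⇒ J over [I-1,I-2,II-1,II-2,II-3,II-4,III-1,III-2]: 296 consistent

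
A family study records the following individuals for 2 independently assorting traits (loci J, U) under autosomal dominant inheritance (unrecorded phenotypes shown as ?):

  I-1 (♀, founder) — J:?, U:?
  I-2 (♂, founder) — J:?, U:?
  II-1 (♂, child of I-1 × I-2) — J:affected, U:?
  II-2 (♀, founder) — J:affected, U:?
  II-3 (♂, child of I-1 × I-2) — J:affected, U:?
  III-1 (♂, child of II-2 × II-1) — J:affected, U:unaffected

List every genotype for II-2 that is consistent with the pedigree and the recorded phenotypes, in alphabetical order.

J/I-1 ? ·: jj|Jj|JJ
J/I-2 ? ·: jj|Jj|JJ
J/II-1 aff I-1×I-2: Jj|JJ
J/II-2 aff ·: Jj|JJ
J/II-3 aff I-1×I-2: Jj|JJ
J/III-1 aff II-2×II-1: Jj|JJ
⇒ J over [I-1,I-2,II-1,II-2,II-3,III-1]: 61 consistent
U/I-1 ? ·: uu|Uu|UU
U/I-2 ? ·: uu|Uu|UU
U/II-1 ? I-1×I-2: uu|Uu
U/II-2 ? ·: uu|Uu
U/II-3 ? I-1×I-2: uu|Uu|UU
U/III-1 un II-2×II-1: uu
⇒ U over [I-1,I-2,II-1,II-2,II-3,III-1]: 42 consistent

II-2 ∈ {JJ Uu, JJ uu, Jj Uu, Jj uu}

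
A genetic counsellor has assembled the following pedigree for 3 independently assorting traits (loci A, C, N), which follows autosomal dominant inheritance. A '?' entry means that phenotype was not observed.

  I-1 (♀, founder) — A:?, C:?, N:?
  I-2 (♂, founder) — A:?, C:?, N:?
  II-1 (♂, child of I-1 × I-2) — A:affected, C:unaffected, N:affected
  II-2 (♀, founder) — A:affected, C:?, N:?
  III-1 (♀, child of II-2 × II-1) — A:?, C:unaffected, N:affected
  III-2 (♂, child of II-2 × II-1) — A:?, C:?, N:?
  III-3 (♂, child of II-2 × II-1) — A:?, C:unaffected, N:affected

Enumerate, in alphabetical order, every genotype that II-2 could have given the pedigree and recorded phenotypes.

A/I-1 ? ·: aa|Aa|AA
A/I-2 ? ·: aa|Aa|AA
A/II-1 aff I-1×I-2: Aa|AA
A/II-2 aff ·: Aa|AA
A/III-1 ? II-2×II-1: aa|Aa|AA
A/III-2 ? II-2×II-1: aa|Aa|AA
A/III-3 ? II-2×II-1: aa|Aa|AA
⇒ A over [I-1,I-2,II-1,II-2,III-1,III-2,III-3]: 281 consistent
C/I-1 ? ·: cc|Cc
C/I-2 ? ·: cc|Cc
C/II-1 un I-1×I-2: cc
C/II-2 ? ·: cc|Cc
C/III-1 un II-2×II-1: cc
C/III-2 ? II-2×II-1: cc|Cc
C/III-3 un II-2×II-1: cc
⇒ C over [I-1,I-2,II-1,II-2,III-1,III-2,III-3]: 12 consistent
N/I-1 ? ·: nn|Nn|NN
N/I-2 ? ·: nn|Nn|NN
N/II-1 aff I-1×I-2: Nn|NN
N/II-2 ? ·: nn|Nn|NN
N/III-1 aff II-2×II-1: Nn|NN
N/III-2 ? II-2×II-1: nn|Nn|NN
N/III-3 aff II-2×II-1: Nn|NN
⇒ N over [I-1,I-2,II-1,II-2,III-1,III-2,III-3]: 194 consistent

II-2 ∈ {AA Cc NN, AA Cc Nn, AA Cc nn, AA cc NN, AA cc Nn, AA cc nn, Aa Cc NN, Aa Cc Nn, Aa Cc nn, Aa cc NN, Aa cc Nn, Aa cc nn}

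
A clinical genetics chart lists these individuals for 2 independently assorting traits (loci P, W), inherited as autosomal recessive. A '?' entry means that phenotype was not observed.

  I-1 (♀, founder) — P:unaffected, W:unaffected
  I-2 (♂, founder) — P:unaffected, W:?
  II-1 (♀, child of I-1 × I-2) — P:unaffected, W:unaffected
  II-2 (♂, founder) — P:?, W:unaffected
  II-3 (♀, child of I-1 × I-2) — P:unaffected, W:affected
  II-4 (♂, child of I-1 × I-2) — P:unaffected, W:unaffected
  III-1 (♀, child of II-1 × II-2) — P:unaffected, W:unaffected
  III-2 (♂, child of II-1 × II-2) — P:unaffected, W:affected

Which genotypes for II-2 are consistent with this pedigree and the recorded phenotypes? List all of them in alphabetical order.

II-2 ∈ {PP Ww, Pp Ww, pp Ww}

P/I-1 un ·: PP|Pp
P/I-2 un ·: PP|Pp
P/II-1 un I-1×I-2: PP|Pp
P/II-2 ? ·: PP|Pp|pp
P/II-3 un I-1×I-2: PP|Pp
P/II-4 un I-1×I-2: PP|Pp
P/III-1 un II-1×II-2: PP|Pp
P/III-2 un II-1×II-2: PP|Pp
⇒ P over [I-1,I-2,II-1,II-2,II-3,II-4,III-1,III-2]: 186 consistent
W/I-1 un ·: Ww
W/I-2 ? ·: Ww|ww
W/II-1 un I-1×I-2: Ww
W/II-2 un ·: Ww
W/II-3 aff I-1×I-2: ww
W/II-4 un I-1×I-2: WW|Ww
W/III-1 un II-1×II-2: WW|Ww
W/III-2 aff II-1×II-2: ww
⇒ W over [I-1,I-2,II-1,II-2,II-3,II-4,III-1,III-2]: 6 consistent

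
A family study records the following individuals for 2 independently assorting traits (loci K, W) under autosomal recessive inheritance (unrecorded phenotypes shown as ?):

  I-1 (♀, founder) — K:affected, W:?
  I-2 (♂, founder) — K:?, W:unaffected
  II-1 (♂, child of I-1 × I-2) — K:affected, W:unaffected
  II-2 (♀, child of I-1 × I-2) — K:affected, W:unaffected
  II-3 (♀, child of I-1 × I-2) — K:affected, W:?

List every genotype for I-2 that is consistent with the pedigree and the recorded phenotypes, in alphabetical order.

I-2 ∈ {Kk WW, Kk Ww, kk WW, kk Ww}

K/I-1 aff ·: kk
K/I-2 ? ·: Kk|kk
K/II-1 aff I-1×I-2: kk
K/II-2 aff I-1×I-2: kk
K/II-3 aff I-1×I-2: kk
⇒ K over [I-1,I-2,II-1,II-2,II-3]: 2 consistent
W/I-1 ? ·: WW|Ww|ww
W/I-2 un ·: WW|Ww
W/II-1 un I-1×I-2: WW|Ww
W/II-2 un I-1×I-2: WW|Ww
W/II-3 ? I-1×I-2: WW|Ww|ww
⇒ W over [I-1,I-2,II-1,II-2,II-3]: 32 consistent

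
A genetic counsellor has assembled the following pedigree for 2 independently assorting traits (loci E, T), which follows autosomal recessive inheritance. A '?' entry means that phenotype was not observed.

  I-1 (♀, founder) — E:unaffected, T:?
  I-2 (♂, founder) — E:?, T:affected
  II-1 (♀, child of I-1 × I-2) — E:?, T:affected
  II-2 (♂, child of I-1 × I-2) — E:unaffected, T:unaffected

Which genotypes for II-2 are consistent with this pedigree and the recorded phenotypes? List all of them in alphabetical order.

E/I-1 un ·: EE|Ee
E/I-2 ? ·: EE|Ee|ee
E/II-1 ? I-1×I-2: EE|Ee|ee
E/II-2 un I-1×I-2: EE|Ee
⇒ E over [I-1,I-2,II-1,II-2]: 18 consistent
T/I-1 ? ·: Tt
T/I-2 aff ·: tt
T/II-1 aff I-1×I-2: tt
T/II-2 un I-1×I-2: Tt
⇒ T over [I-1,I-2,II-1,II-2]: 1 consistent

II-2 ∈ {EE Tt, Ee Tt}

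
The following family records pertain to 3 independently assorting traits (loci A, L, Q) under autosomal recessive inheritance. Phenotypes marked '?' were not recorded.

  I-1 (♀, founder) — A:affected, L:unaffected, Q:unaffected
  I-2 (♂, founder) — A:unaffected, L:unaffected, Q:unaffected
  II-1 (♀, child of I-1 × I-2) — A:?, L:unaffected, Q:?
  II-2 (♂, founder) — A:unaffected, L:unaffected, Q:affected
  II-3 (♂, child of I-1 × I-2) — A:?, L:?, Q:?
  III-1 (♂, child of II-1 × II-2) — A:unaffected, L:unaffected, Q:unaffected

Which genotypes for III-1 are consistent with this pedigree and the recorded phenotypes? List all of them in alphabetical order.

III-1 ∈ {AA LL Qq, AA Ll Qq, Aa LL Qq, Aa Ll Qq}

A/I-1 aff ·: aa
A/I-2 un ·: AA|Aa
A/II-1 ? I-1×I-2: Aa|aa
A/II-2 un ·: AA|Aa
A/II-3 ? I-1×I-2: Aa|aa
A/III-1 un II-1×II-2: AA|Aa
⇒ A over [I-1,I-2,II-1,II-2,II-3,III-1]: 16 consistent
L/I-1 un ·: LL|Ll
L/I-2 un ·: LL|Ll
L/II-1 un I-1×I-2: LL|Ll
L/II-2 un ·: LL|Ll
L/II-3 ? I-1×I-2: LL|Ll|ll
L/III-1 un II-1×II-2: LL|Ll
⇒ L over [I-1,I-2,II-1,II-2,II-3,III-1]: 52 consistent
Q/I-1 un ·: QQ|Qq
Q/I-2 un ·: QQ|Qq
Q/II-1 ? I-1×I-2: QQ|Qq
Q/II-2 aff ·: qq
Q/II-3 ? I-1×I-2: QQ|Qq|qq
Q/III-1 un II-1×II-2: Qq
⇒ Q over [I-1,I-2,II-1,II-2,II-3,III-1]: 15 consistent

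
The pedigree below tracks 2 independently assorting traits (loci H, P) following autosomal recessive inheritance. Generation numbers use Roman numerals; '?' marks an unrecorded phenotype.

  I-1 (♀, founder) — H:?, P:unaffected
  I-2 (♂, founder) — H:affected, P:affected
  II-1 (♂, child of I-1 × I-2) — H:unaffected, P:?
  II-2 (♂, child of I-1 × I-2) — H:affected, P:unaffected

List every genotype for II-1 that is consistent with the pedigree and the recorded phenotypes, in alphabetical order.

II-1 ∈ {Hh Pp, Hh pp}

H/I-1 ? ·: Hh
H/I-2 aff ·: hh
H/II-1 un I-1×I-2: Hh
H/II-2 aff I-1×I-2: hh
⇒ H over [I-1,I-2,II-1,II-2]: 1 consistent
P/I-1 un ·: PP|Pp
P/I-2 aff ·: pp
P/II-1 ? I-1×I-2: Pp|pp
P/II-2 un I-1×I-2: Pp
⇒ P over [I-1,I-2,II-1,II-2]: 3 consistent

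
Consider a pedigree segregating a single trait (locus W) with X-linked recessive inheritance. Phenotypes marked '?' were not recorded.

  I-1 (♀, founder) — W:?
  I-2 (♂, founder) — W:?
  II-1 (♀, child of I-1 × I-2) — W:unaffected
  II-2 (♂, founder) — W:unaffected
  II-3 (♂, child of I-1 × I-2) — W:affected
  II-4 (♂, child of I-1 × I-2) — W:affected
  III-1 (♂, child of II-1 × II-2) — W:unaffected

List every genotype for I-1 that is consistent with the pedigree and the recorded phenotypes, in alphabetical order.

I-1 ∈ {X^WX^w, X^wX^w}

W/I-1 ? ·: X^WX^w|X^wX^w
W/I-2 ? ·: X^WY|X^wY
W/II-1 un I-1×I-2: X^WX^W|X^WX^w
W/II-2 un ·: X^WY
W/II-3 aff I-1×I-2: X^wY
W/II-4 aff I-1×I-2: X^wY
W/III-1 un II-1×II-2: X^WY
⇒ W over [I-1,I-2,II-1,II-2,II-3,II-4,III-1]: 4 consistent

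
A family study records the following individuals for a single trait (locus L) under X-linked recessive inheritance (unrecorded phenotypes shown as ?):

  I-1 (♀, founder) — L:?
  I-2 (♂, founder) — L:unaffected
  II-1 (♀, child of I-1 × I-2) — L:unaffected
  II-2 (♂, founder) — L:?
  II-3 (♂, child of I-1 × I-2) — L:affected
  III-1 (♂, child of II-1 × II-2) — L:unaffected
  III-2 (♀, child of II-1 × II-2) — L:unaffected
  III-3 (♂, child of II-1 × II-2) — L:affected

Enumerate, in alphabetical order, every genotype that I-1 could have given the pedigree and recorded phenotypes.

L/I-1 ? ·: X^LX^l|X^lX^l
L/I-2 un ·: X^LY
L/II-1 un I-1×I-2: X^LX^l
L/II-2 ? ·: X^LY|X^lY
L/II-3 aff I-1×I-2: X^lY
L/III-1 un II-1×II-2: X^LY
L/III-2 un II-1×II-2: X^LX^L|X^LX^l
L/III-3 aff II-1×II-2: X^lY
⇒ L over [I-1,I-2,II-1,II-2,II-3,III-1,III-2,III-3]: 6 consistent

I-1 ∈ {X^LX^l, X^lX^l}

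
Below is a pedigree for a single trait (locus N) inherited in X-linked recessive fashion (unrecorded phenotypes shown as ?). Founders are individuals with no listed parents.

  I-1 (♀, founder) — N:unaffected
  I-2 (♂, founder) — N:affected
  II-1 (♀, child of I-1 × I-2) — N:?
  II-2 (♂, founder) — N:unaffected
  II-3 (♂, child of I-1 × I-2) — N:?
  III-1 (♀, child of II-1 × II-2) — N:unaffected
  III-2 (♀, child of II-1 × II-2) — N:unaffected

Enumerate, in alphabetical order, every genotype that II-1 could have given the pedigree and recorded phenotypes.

N/I-1 un ·: X^NX^N|X^NX^n
N/I-2 aff ·: X^nY
N/II-1 ? I-1×I-2: X^NX^n|X^nX^n
N/II-2 un ·: X^NY
N/II-3 ? I-1×I-2: X^NY|X^nY
N/III-1 un II-1×II-2: X^NX^N|X^NX^n
N/III-2 un II-1×II-2: X^NX^N|X^NX^n
⇒ N over [I-1,I-2,II-1,II-2,II-3,III-1,III-2]: 14 consistent

II-1 ∈ {X^NX^n, X^nX^n}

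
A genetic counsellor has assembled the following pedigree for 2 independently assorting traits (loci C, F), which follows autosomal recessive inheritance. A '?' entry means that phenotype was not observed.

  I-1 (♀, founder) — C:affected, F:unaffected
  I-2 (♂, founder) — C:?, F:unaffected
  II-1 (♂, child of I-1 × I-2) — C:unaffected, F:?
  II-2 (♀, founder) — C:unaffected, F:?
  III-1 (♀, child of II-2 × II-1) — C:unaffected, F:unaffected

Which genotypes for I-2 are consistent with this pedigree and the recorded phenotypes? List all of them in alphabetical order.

C/I-1 aff ·: cc
C/I-2 ? ·: CC|Cc
C/II-1 un I-1×I-2: Cc
C/II-2 un ·: CC|Cc
C/III-1 un II-2×II-1: CC|Cc
⇒ C over [I-1,I-2,II-1,II-2,III-1]: 8 consistent
F/I-1 un ·: FF|Ff
F/I-2 un ·: FF|Ff
F/II-1 ? I-1×I-2: FF|Ff|ff
F/II-2 ? ·: FF|Ff|ff
F/III-1 un II-2×II-1: FF|Ff
⇒ F over [I-1,I-2,II-1,II-2,III-1]: 33 consistent

I-2 ∈ {CC FF, CC Ff, Cc FF, Cc Ff}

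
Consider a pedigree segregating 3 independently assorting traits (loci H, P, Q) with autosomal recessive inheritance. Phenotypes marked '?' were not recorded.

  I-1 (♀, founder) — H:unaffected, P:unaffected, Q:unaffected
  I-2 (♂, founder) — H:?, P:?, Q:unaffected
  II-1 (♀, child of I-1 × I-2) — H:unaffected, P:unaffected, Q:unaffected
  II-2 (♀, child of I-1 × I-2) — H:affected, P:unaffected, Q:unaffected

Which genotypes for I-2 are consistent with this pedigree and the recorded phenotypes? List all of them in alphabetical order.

H/I-1 un ·: Hh
H/I-2 ? ·: Hh|hh
H/II-1 un I-1×I-2: HH|Hh
H/II-2 aff I-1×I-2: hh
⇒ H over [I-1,I-2,II-1,II-2]: 3 consistent
P/I-1 un ·: PP|Pp
P/I-2 ? ·: PP|Pp|pp
P/II-1 un I-1×I-2: PP|Pp
P/II-2 un I-1×I-2: PP|Pp
⇒ P over [I-1,I-2,II-1,II-2]: 15 consistent
Q/I-1 un ·: QQ|Qq
Q/I-2 un ·: QQ|Qq
Q/II-1 un I-1×I-2: QQ|Qq
Q/II-2 un I-1×I-2: QQ|Qq
⇒ Q over [I-1,I-2,II-1,II-2]: 13 consistent

I-2 ∈ {Hh PP QQ, Hh PP Qq, Hh Pp QQ, Hh Pp Qq, Hh pp QQ, Hh pp Qq, hh PP QQ, hh PP Qq, hh Pp QQ, hh Pp Qq, hh pp QQ, hh pp Qq}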